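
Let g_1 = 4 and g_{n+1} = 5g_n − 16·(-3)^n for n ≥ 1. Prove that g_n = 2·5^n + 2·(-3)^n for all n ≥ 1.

Base case: g_1 = 4, and 2·5^1 + 2·(-3)^1 = 10 − 6 = 4.
Assume g_m = 2·5^m + 2·(-3)^m for some m ≥ 1.
Then g_{m+1} = 5g_m − 16·(-3)^m = 5·(2·5^m + 2·(-3)^m) − 16·(-3)^m = 2·5^{m+1} + 10·(-3)^m − 16·(-3)^m = 2·5^{m+1} − 6·(-3)^m = 2·5^{m+1} + 2·(-3)^{m+1}.
Hence g_n = 2·5^n + 2·(-3)^n for every n ≥ 1, by induction.

g_n = 2·5^n + 2·(-3)^n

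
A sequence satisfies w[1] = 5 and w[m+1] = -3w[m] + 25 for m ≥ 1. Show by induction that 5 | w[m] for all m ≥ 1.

Base case: w[1] = 5 = 5·1, so 5 | w[1].
Assume 5 | w[j], so w[j] = 5t for some integer t.
Then w[j+1] = -3w[j] + 25 = -3·(5t) + 25 = 5(-3t + 5), so 5 | w[j+1].
By induction, 5 | w[m] for all m ≥ 1.

5 | w[m]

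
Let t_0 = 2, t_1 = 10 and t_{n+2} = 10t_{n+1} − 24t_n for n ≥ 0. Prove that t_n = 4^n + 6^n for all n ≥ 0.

Base cases: t_0 = 2 and 4^0 + 6^0 = 2; t_1 = 10 and 4^1 + 6^1 = 10.
Assume t_j = 4^j + 6^j for all 0 ≤ j ≤ m, where m ≥ 1.
Then t_{m+1} = 10t_m − 24t_{m−1} = 10·(4^m + 6^m) − 24·(4^{m−1} + 6^{m−1}) = (10·4 − 24)4^{m−1} + (10·6 − 24)6^{m−1} = 16·4^{m−1} + 36·6^{m−1} = 4^{m+1} + 6^{m+1}.
By strong induction, t_n = 4^n + 6^n for all n ≥ 0.

t_n = 4^n + 6^n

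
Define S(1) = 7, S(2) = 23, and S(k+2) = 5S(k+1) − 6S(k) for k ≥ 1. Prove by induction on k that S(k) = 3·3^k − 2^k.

Base cases: S(1) = 7 and 3·3^1 − 2^1 = 7; S(2) = 23 and 3·3^2 − 2^2 = 23.
Assume S(i) = 3·3^i − 2^i for all 1 ≤ i ≤ j, where j ≥ 2.
Then S(j+1) = 5S(j) − 6S(j−1) = 5·(3·3^j − 2^j) − 6·(3·3^{j−1} − 2^{j−1}) = 3·(5·3 − 6)3^{j−1} − (5·2 − 6)2^{j−1} = 27·3^{j−1} − 4·2^{j−1} = 3·3^{j+1} − 2^{j+1}.
So the formula holds for j+1, and by strong induction S(k) = 3·3^k − 2^k for all k ≥ 1.

S(k) = 3·3^k − 2^k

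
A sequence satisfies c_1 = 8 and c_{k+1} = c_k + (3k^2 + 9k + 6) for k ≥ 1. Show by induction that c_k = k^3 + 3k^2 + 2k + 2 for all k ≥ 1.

Base case: c_1 = 8, and 1^3 + 3·1^2 + 2·1 + 2 = 8.
Assume c_j = j^3 + 3j^2 + 2j + 2.
Then c_{j+1} = c_j + (3j^2 + 9j + 6) = (j^3 + 3j^2 + 2j + 2) + (3j^2 + 9j + 6) = j^3 + 6j^2 + 11j + 8,
and (j+1)^3 + 3·(j+1)^2 + 2·(j+1) + 2 = j^3 + 6j^2 + 11j + 8.
Hence c_k = k^3 + 3k^2 + 2k + 2 for every k ≥ 1, by induction.

c_k = k^3 + 3k^2 + 2k + 2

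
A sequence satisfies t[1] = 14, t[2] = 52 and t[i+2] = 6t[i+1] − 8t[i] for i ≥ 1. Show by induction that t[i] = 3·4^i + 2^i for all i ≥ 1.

Base cases: t[1] = 14 and 3·4^1 + 2^1 = 14; t[2] = 52 and 3·4^2 + 2^2 = 52.
Assume t[p] = 3·4^p + 2^p for all 1 ≤ p ≤ j, where j ≥ 2.
Then t[j+1] = 6t[j] − 8t[j−1] = 6·(3·4^j + 2^j) − 8·(3·4^{j−1} + 2^{j−1}) = 3·(6·4 − 8)4^{j−1} + (6·2 − 8)2^{j−1} = 48·4^{j−1} + 4·2^{j−1} = 3·4^{j+1} + 2^{j+1}.
Hence t[i] = 3·4^i + 2^i for every i ≥ 1, by strong induction.

t[i] = 3·4^i + 2^i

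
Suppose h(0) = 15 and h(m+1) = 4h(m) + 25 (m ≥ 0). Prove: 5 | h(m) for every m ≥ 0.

Base case: h(0) = 15 = 5·3, so 5 | h(0).
Assume 5 | h(j), so h(j) = 5t for some integer t.
Then h(j+1) = 4h(j) + 25 = 4·(5t) + 25 = 5(4t + 5), so 5 | h(j+1).
This completes the inductive step, so 5 | h(m) for all m ≥ 0.

5 | h(m)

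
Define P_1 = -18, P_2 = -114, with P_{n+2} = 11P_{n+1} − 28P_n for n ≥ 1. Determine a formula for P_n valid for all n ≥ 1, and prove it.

Claim: P_n = -4^n − 2·7^n.

Base cases: P_1 = -18 and -4^1 − 2·7^1 = -18; P_2 = -114 and -4^2 − 2·7^2 = -114.
Assume P_j = -4^j − 2·7^j for all 1 ≤ j ≤ r, where r ≥ 2.
Then P_{r+1} = 11P_r − 28P_{r−1} = 11·(-4^r − 2·7^r) − 28·(-4^{r−1} − 2·7^{r−1}) = -(11·4 − 28)4^{r−1} − 2·(11·7 − 28)7^{r−1} = -16·4^{r−1} − 98·7^{r−1} = -4^{r+1} − 2·7^{r+1}.
Hence P_n = -4^n − 2·7^n for every n ≥ 1, by strong induction.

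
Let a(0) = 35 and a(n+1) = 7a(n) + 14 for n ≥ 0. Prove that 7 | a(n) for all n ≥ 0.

Base case: a(0) = 35 = 7·5, so 7 | a(0).
Assume 7 | a(j), so a(j) = 7t for some integer t.
Then a(j+1) = 7a(j) + 14 = 7·(7t) + 14 = 7(7t + 2), so 7 | a(j+1).
So the property holds for j+1, and by induction 7 | a(n) for all n ≥ 0.

7 | a(n)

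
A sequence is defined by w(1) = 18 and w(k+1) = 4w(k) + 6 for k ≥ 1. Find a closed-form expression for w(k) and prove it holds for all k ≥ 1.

Claim: w(k) = 5·4^k − 2.

Base case: w(1) = 18, and 5·4^1 − 2 = 20 − 2 = 18.
Assume w(r) = 5·4^r − 2 for some r ≥ 1.
Then w(r+1) = 4w(r) + 6 = 4·(5·4^r − 2) + 6 = 20·4^r − 8 + 6 = 5·4^{r+1} − 2.
So the formula holds for r+1, and by induction w(k) = 5·4^k − 2 for all k ≥ 1.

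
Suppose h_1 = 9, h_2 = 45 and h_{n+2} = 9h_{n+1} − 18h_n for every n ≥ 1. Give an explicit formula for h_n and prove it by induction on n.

Claim: h_n = 6^n + 3^n.

Base cases: h_1 = 9 and 6^1 + 3^1 = 9; h_2 = 45 and 6^2 + 3^2 = 45.
Assume h_j = 6^j + 3^j for all 1 ≤ j ≤ r, where r ≥ 2.
Then h_{r+1} = 9h_r − 18h_{r−1} = 9·(6^r + 3^r) − 18·(6^{r−1} + 3^{r−1}) = (9·6 − 18)6^{r−1} + (9·3 − 18)3^{r−1} = 36·6^{r−1} + 9·3^{r−1} = 6^{r+1} + 3^{r+1}.
So the formula holds for r+1, and by strong induction h_n = 6^n + 3^n for all n ≥ 1.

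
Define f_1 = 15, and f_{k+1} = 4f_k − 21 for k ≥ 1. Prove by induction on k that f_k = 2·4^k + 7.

Base case: f_1 = 15, and 2·4^1 + 7 = 8 + 7 = 15.
Assume f_j = 2·4^j + 7 for some j ≥ 1.
Then f_{j+1} = 4f_j − 21 = 4·(2·4^j + 7) − 21 = 8·4^j + 28 − 21 = 2·4^{j+1} + 7.
This completes the inductive step, so f_k = 2·4^k + 7 for all k ≥ 1.

f_k = 2·4^k + 7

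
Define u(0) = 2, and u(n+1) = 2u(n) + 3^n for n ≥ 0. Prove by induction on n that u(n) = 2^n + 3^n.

Base case: u(0) = 2, and 2^0 + 3^0 = 1 + 1 = 2.
Assume u(m) = 2^m + 3^m for some m ≥ 0.
Then u(m+1) = 2u(m) + 3^m = 2·(2^m + 3^m) + 3^m = 2^{m+1} + 2·3^m + 3^m = 2^{m+1} + 3·3^m = 2^{m+1} + 3^{m+1}.
So the formula holds for m+1, and by induction u(n) = 2^n + 3^n for all n ≥ 0.

u(n) = 2^n + 3^n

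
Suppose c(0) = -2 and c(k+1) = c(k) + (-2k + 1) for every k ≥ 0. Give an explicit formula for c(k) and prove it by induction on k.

Claim: c(k) = -k^2 + 2k − 2.

Base case: c(0) = -2, and -0^2 + 2·0 − 2 = -2.
Assume c(j) = -j^2 + 2j − 2.
Then c(j+1) = c(j) + (-2j + 1) = (-j^2 + 2j − 2) + (-2j + 1) = -j^2 − 1,
and -(j+1)^2 + 2·(j+1) − 2 = -j^2 − 1.
By induction, c(k) = -k^2 + 2k − 2 for all k ≥ 0.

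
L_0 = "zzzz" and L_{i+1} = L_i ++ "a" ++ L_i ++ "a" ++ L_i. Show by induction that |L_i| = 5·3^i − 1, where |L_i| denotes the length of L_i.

Base case: |L_0| = 4, and 5·3^0 − 1 = 4.
Assume |L_r| = 5·3^r − 1.
Then |L_{r+1}| = 3|L_r| + 2 = 3(5·3^r − 1) + 2 = 5·3^{r+1} − 3 + 2 = 5·3^{r+1} − 1.
Hence |L_i| = 5·3^i − 1 for every i ≥ 0, by induction.

|L_i| = 5·3^i − 1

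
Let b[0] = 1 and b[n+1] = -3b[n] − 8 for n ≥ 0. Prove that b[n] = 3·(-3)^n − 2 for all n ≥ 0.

Base case: b[0] = 1, and 3·(-3)^0 − 2 = 3 − 2 = 1.
Assume b[k] = 3·(-3)^k − 2 for some k ≥ 0.
Then b[k+1] = -3b[k] − 8 = -3·(3·(-3)^k − 2) − 8 = -9·(-3)^k + 6 − 8 = 3·(-3)^{k+1} − 2.
So the formula holds for k+1, and by induction b[n] = 3·(-3)^n − 2 for all n ≥ 0.

b[n] = 3·(-3)^n − 2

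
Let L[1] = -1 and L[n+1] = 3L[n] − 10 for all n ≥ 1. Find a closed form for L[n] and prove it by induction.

Claim: L[n] = -2·3^n + 5.

Base case: L[1] = -1, and -2·3^1 + 5 = -6 + 5 = -1.
Assume L[k] = -2·3^k + 5 for some k ≥ 1.
Then L[k+1] = 3L[k] − 10 = 3·(-2·3^k + 5) − 10 = -6·3^k + 15 − 10 = -2·3^{k+1} + 5.
So the formula holds for k+1, and by induction L[n] = -2·3^n + 5 for all n ≥ 1.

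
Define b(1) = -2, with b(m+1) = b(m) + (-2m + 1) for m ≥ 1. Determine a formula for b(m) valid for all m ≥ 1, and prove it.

Claim: b(m) = -m^2 + 2m − 3.

Base case: b(1) = -2, and -1^2 + 2·1 − 3 = -2.
Assume b(j) = -j^2 + 2j − 3.
Then b(j+1) = b(j) + (-2j + 1) = (-j^2 + 2j − 3) + (-2j + 1) = -j^2 − 2,
and -(j+1)^2 + 2·(j+1) − 3 = -j^2 − 2.
This completes the inductive step, so b(m) = -m^2 + 2m − 3 for all m ≥ 1.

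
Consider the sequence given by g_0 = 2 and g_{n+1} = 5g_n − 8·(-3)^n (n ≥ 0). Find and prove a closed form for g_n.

Claim: g_n = 5^n + (-3)^n.

Base case: g_0 = 2, and 5^0 + (-3)^0 = 1 + 1 = 2.
Assume g_k = 5^k + (-3)^k for some k ≥ 0.
Then g_{k+1} = 5g_k − 8·(-3)^k = 5·(5^k + (-3)^k) − 8·(-3)^k = 5^{k+1} + 5·(-3)^k − 8·(-3)^k = 5^{k+1} − 3·(-3)^k = 5^{k+1} + (-3)^{k+1}.
Hence g_n = 5^n + (-3)^n for every n ≥ 0, by induction.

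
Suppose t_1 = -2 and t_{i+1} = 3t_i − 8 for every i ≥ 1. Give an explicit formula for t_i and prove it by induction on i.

Claim: t_i = -2·3^i + 4.

Base case: t_1 = -2, and -2·3^1 + 4 = -6 + 4 = -2.
Assume t_j = -2·3^j + 4 for some j ≥ 1.
Then t_{j+1} = 3t_j − 8 = 3·(-2·3^j + 4) − 8 = -6·3^j + 12 − 8 = -2·3^{j+1} + 4.
By induction, t_i = -2·3^i + 4 for all i ≥ 1.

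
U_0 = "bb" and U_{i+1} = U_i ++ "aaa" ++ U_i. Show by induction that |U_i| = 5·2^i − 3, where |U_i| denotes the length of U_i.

Base case: |U_0| = 2, and 5·2^0 − 3 = 2.
Assume |U_r| = 5·2^r − 3.
Then |U_{r+1}| = |U_r| + 3 + |U_r| = 2|U_r| + 3 = 2(5·2^r − 3) + 3 = 5·2^{r+1} − 6 + 3 = 5·2^{r+1} − 3.
This completes the inductive step, so |U_i| = 5·2^i − 3 for all i ≥ 0.

|U_i| = 5·2^i − 3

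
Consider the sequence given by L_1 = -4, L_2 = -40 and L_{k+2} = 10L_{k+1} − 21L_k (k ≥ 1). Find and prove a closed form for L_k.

Claim: L_k = -7^k + 3^k.

Base cases: L_1 = -4 and -7^1 + 3^1 = -4; L_2 = -40 and -7^2 + 3^2 = -40.
Assume L_j = -7^j + 3^j for all 1 ≤ j ≤ m, where m ≥ 2.
Then L_{m+1} = 10L_m − 21L_{m−1} = 10·(-7^m + 3^m) − 21·(-7^{m−1} + 3^{m−1}) = -(10·7 − 21)7^{m−1} + (10·3 − 21)3^{m−1} = -49·7^{m−1} + 9·3^{m−1} = -7^{m+1} + 3^{m+1}.
By strong induction, L_k = -7^k + 3^k for all k ≥ 1.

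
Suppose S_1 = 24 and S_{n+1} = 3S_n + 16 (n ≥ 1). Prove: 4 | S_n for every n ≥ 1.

Base case: S_1 = 24 = 4·6, so 4 | S_1.
Assume 4 | S_m, so S_m = 4t for some integer t.
Then S_{m+1} = 3S_m + 16 = 3·(4t) + 16 = 4(3t + 4), so 4 | S_{m+1}.
By induction, 4 | S_n for all n ≥ 1.

4 | S_n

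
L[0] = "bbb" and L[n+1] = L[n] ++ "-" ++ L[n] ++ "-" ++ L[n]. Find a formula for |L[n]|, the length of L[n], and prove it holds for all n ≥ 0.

Claim: |L[n]| = 4·3^n − 1.

Base case: |L[0]| = 3, and 4·3^0 − 1 = 3.
Assume |L[r]| = 4·3^r − 1.
Then |L[r+1]| = 3|L[r]| + 2 = 3(4·3^r − 1) + 2 = 4·3^{r+1} − 3 + 2 = 4·3^{r+1} − 1.
This completes the inductive step, so |L[n]| = 4·3^n − 1 for all n ≥ 0.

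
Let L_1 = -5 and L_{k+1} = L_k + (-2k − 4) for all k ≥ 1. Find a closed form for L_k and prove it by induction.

Claim: L_k = -k^2 − 3k − 1.

Base case: L_1 = -5, and -1^2 − 3·1 − 1 = -5.
Assume L_j = -j^2 − 3j − 1.
Then L_{j+1} = L_j + (-2j − 4) = (-j^2 − 3j − 1) + (-2j − 4) = -j^2 − 5j − 5,
and -(j+1)^2 − 3·(j+1) − 1 = -j^2 − 5j − 5.
This completes the inductive step, so L_k = -k^2 − 3k − 1 for all k ≥ 1.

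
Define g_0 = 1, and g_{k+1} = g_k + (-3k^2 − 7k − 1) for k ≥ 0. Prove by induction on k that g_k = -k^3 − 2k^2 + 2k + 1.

Base case: g_0 = 1, and -0^3 − 2·0^2 + 2·0 + 1 = 1.
Assume g_m = -m^3 − 2m^2 + 2m + 1.
Then g_{m+1} = g_m + (-3m^2 − 7m − 1) = (-m^3 − 2m^2 + 2m + 1) + (-3m^2 − 7m − 1) = -m^3 − 5m^2 − 5m,
and -(m+1)^3 − 2·(m+1)^2 + 2·(m+1) + 1 = -m^3 − 5m^2 − 5m.
By induction, g_k = -k^3 − 2k^2 + 2k + 1 for all k ≥ 0.

g_k = -k^3 − 2k^2 + 2k + 1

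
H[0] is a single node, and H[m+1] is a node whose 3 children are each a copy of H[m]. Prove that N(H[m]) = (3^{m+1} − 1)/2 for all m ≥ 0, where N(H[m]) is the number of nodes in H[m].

Base case: N(H[0]) = 1, and (3^{0+1} − 1)/2 = 1.
Assume N(H[j]) = (3^{j+1} − 1)/2.
Then N(H[j+1]) = 1 + 3N(H[j]) = 1 + 3·(3^{j+1} − 1)/2 = 1 + (3^{j+2} − 3)/2 = (2 + 3^{j+2} − 3)/2 = (3^{j+2} − 1)/2.
Hence N(H[m]) = (3^{m+1} − 1)/2 for every m ≥ 0, by induction.

N(H[m]) = (3^{m+1} − 1)/2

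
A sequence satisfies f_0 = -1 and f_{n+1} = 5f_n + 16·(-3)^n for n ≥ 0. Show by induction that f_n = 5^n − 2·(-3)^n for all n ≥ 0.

Base case: f_0 = -1, and 5^0 − 2·(-3)^0 = 1 − 2 = -1.
Assume f_m = 5^m − 2·(-3)^m for some m ≥ 0.
Then f_{m+1} = 5f_m + 16·(-3)^m = 5·(5^m − 2·(-3)^m) + 16·(-3)^m = 5^{m+1} − 10·(-3)^m + 16·(-3)^m = 5^{m+1} + 6·(-3)^m = 5^{m+1} − 2·(-3)^{m+1}.
Hence f_n = 5^n − 2·(-3)^n for every n ≥ 0, by induction.

f_n = 5^n − 2·(-3)^n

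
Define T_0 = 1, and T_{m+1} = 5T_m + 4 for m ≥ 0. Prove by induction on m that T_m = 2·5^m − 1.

Base case: T_0 = 1, and 2·5^0 − 1 = 2 − 1 = 1.
Assume T_j = 2·5^j − 1 for some j ≥ 0.
Then T_{j+1} = 5T_j + 4 = 5·(2·5^j − 1) + 4 = 10·5^j − 5 + 4 = 2·5^{j+1} − 1.
By induction, T_m = 2·5^m − 1 for all m ≥ 0.

T_m = 2·5^m − 1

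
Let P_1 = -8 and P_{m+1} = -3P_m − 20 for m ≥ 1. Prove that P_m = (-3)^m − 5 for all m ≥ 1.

Base case: P_1 = -8, and (-3)^1 − 5 = -3 − 5 = -8.
Assume P_j = (-3)^j − 5 for some j ≥ 1.
Then P_{j+1} = -3P_j − 20 = -3·((-3)^j − 5) − 20 = -3·(-3)^j + 15 − 20 = (-3)^{j+1} − 5.
By induction, P_m = (-3)^m − 5 for all m ≥ 1.

P_m = (-3)^m − 5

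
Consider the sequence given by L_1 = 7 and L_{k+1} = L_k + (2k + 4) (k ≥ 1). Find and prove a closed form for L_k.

Claim: L_k = k^2 + 3k + 3.

Base case: L_1 = 7, and 1^2 + 3·1 + 3 = 7.
Assume L_r = r^2 + 3r + 3.
Then L_{r+1} = L_r + (2r + 4) = (r^2 + 3r + 3) + (2r + 4) = r^2 + 5r + 7,
and (r+1)^2 + 3·(r+1) + 3 = r^2 + 5r + 7.
By induction, L_k = k^2 + 3k + 3 for all k ≥ 1.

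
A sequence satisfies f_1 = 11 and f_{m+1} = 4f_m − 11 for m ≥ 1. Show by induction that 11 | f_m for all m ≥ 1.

Base case: f_1 = 11 = 11·1, so 11 | f_1.
Assume 11 | f_j, so f_j = 11t for some integer t.
Then f_{j+1} = 4f_j − 11 = 4·(11t) − 11 = 11(4t − 1), so 11 | f_{j+1}.
This completes the inductive step, so 11 | f_m for all m ≥ 1.

11 | f_m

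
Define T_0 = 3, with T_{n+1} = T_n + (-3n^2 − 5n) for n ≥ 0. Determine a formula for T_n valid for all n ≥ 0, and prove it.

Claim: T_n = -n^3 − n^2 + 2n + 3.

Base case: T_0 = 3, and -0^3 − 0^2 + 2·0 + 3 = 3.
Assume T_m = -m^3 − m^2 + 2m + 3.
Then T_{m+1} = T_m + (-3m^2 − 5m) = (-m^3 − m^2 + 2m + 3) + (-3m^2 − 5m) = -m^3 − 4m^2 − 3m + 3,
and -(m+1)^3 − (m+1)^2 + 2·(m+1) + 3 = -m^3 − 4m^2 − 3m + 3.
This completes the inductive step, so T_n = -n^3 − n^2 + 2n + 3 for all n ≥ 0.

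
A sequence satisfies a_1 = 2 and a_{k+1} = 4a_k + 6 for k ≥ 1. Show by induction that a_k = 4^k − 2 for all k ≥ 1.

Base case: a_1 = 2, and 4^1 − 2 = 4 − 2 = 2.
Assume a_j = 4^j − 2 for some j ≥ 1.
Then a_{j+1} = 4a_j + 6 = 4·(4^j − 2) + 6 = 4^{j+1} − 8 + 6 = 4^{j+1} − 2.
Hence a_k = 4^k − 2 for every k ≥ 1, by induction.

a_k = 4^k − 2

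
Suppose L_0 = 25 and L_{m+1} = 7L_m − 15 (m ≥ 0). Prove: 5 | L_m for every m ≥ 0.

Base case: L_0 = 25 = 5·5, so 5 | L_0.
Assume 5 | L_r, so L_r = 5t for some integer t.
Then L_{r+1} = 7L_r − 15 = 7·(5t) − 15 = 5(7t − 3), so 5 | L_{r+1}.
So the property holds for r+1, and by induction 5 | L_m for all m ≥ 0.

5 | L_m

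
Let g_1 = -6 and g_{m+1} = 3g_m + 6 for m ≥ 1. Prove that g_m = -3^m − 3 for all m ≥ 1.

Base case: g_1 = -6, and -3^1 − 3 = -3 − 3 = -6.
Assume g_j = -3^j − 3 for some j ≥ 1.
Then g_{j+1} = 3g_j + 6 = 3·(-3^j − 3) + 6 = -3^{j+1} − 9 + 6 = -3^{j+1} − 3.
By induction, g_m = -3^m − 3 for all m ≥ 1.

g_m = -3^m − 3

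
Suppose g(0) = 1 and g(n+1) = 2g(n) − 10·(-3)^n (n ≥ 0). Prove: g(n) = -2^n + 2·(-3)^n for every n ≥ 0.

Base case: g(0) = 1, and -2^0 + 2·(-3)^0 = -1 + 2 = 1.
Assume g(m) = -2^m + 2·(-3)^m for some m ≥ 0.
Then g(m+1) = 2g(m) − 10·(-3)^m = 2·(-2^m + 2·(-3)^m) − 10·(-3)^m = -2^{m+1} + 4·(-3)^m − 10·(-3)^m = -2^{m+1} − 6·(-3)^m = -2^{m+1} + 2·(-3)^{m+1}.
So the formula holds for m+1, and by induction g(n) = -2^n + 2·(-3)^n for all n ≥ 0.

g(n) = -2^n + 2·(-3)^n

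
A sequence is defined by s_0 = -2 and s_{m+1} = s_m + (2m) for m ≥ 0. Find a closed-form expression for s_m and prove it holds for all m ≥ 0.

Claim: s_m = m^2 − m − 2.

Base case: s_0 = -2, and 0^2 − 0 − 2 = -2.
Assume s_j = j^2 − j − 2.
Then s_{j+1} = s_j + (2j) = (j^2 − j − 2) + (2j) = j^2 + j − 2,
and (j+1)^2 − (j+1) − 2 = j^2 + j − 2.
Hence s_m = m^2 − m − 2 for every m ≥ 0, by induction.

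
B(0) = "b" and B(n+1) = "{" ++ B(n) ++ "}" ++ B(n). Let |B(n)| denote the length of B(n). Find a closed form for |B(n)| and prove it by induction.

Claim: |B(n)| = 3·2^n − 2.

Base case: |B(0)| = 1, and 3·2^0 − 2 = 1.
Assume |B(r)| = 3·2^r − 2.
Then |B(r+1)| = 1 + |B(r)| + 1 + |B(r)| = 2|B(r)| + 2 = 2(3·2^r − 2) + 2 = 3·2^{r+1} − 4 + 2 = 3·2^{r+1} − 2.
Hence |B(n)| = 3·2^n − 2 for every n ≥ 0, by induction.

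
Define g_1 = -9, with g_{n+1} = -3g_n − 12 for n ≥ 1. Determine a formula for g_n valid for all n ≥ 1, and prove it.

Claim: g_n = 2·(-3)^n − 3.

Base case: g_1 = -9, and 2·(-3)^1 − 3 = -6 − 3 = -9.
Assume g_j = 2·(-3)^j − 3 for some j ≥ 1.
Then g_{j+1} = -3g_j − 12 = -3·(2·(-3)^j − 3) − 12 = -6·(-3)^j + 9 − 12 = 2·(-3)^{j+1} − 3.
This completes the inductive step, so g_n = 2·(-3)^n − 3 for all n ≥ 1.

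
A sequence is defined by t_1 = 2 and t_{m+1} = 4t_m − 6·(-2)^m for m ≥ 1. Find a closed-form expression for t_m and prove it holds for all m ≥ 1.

Claim: t_m = 4^m + (-2)^m.

Base case: t_1 = 2, and 4^1 + (-2)^1 = 4 − 2 = 2.
Assume t_r = 4^r + (-2)^r for some r ≥ 1.
Then t_{r+1} = 4t_r − 6·(-2)^r = 4·(4^r + (-2)^r) − 6·(-2)^r = 4^{r+1} + 4·(-2)^r − 6·(-2)^r = 4^{r+1} − 2·(-2)^r = 4^{r+1} + (-2)^{r+1}.
By induction, t_m = 4^m + (-2)^m for all m ≥ 1.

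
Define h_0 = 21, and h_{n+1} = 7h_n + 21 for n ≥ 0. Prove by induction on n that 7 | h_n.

Base case: h_0 = 21 = 7·3, so 7 | h_0.
Assume 7 | h_r, so h_r = 7t for some integer t.
Then h_{r+1} = 7h_r + 21 = 7·(7t) + 21 = 7(7t + 3), so 7 | h_{r+1}.
Hence 7 | h_n for every n ≥ 0, by induction.

7 | h_n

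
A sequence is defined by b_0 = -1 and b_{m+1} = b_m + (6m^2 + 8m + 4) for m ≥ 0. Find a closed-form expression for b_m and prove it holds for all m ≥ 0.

Claim: b_m = 2m^3 + m^2 + m − 1.

Base case: b_0 = -1, and 2·0^3 + 0^2 + 0 − 1 = -1.
Assume b_r = 2r^3 + r^2 + r − 1.
Then b_{r+1} = b_r + (6r^2 + 8r + 4) = (2r^3 + r^2 + r − 1) + (6r^2 + 8r + 4) = 2r^3 + 7r^2 + 9r + 3,
and 2·(r+1)^3 + (r+1)^2 + (r+1) − 1 = 2r^3 + 7r^2 + 9r + 3.
By induction, b_m = 2m^3 + m^2 + m − 1 for all m ≥ 0.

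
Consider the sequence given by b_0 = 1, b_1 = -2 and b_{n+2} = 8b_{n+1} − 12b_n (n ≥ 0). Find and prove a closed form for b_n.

Claim: b_n = -6^n + 2·2^n.

Base cases: b_0 = 1 and -6^0 + 2·2^0 = 1; b_1 = -2 and -6^1 + 2·2^1 = -2.
Assume b_i = -6^i + 2·2^i for all 0 ≤ i ≤ j, where j ≥ 1.
Then b_{j+1} = 8b_j − 12b_{j−1} = 8·(-6^j + 2·2^j) − 12·(-6^{j−1} + 2·2^{j−1}) = -(8·6 − 12)6^{j−1} + 2·(8·2 − 12)2^{j−1} = -36·6^{j−1} + 8·2^{j−1} = -6^{j+1} + 2·2^{j+1}.
So the formula holds for j+1, and by strong induction b_n = -6^n + 2·2^n for all n ≥ 0.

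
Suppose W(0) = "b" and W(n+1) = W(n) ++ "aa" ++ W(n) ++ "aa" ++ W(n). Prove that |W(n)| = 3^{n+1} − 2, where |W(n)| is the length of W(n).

Base case: |W(0)| = 1, and 3^{0+1} − 2 = 1.
Assume |W(j)| = 3^{j+1} − 2.
Then |W(j+1)| = 3|W(j)| + 4 = 3(3^{j+1} − 2) + 4 = 3^{j+2} − 6 + 4 = 3^{j+2} − 2.
This completes the inductive step, so |W(n)| = 3^{n+1} − 2 for all n ≥ 0.

|W(n)| = 3^{n+1} − 2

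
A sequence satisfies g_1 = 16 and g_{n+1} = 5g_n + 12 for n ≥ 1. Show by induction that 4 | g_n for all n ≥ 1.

Base case: g_1 = 16 = 4·4, so 4 | g_1.
Assume 4 | g_j, so g_j = 4t for some integer t.
Then g_{j+1} = 5g_j + 12 = 5·(4t) + 12 = 4(5t + 3), so 4 | g_{j+1}.
This completes the inductive step, so 4 | g_n for all n ≥ 1.

4 | g_n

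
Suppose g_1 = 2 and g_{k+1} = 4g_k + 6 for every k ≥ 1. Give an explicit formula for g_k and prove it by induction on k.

Claim: g_k = 4^k − 2.

Base case: g_1 = 2, and 4^1 − 2 = 4 − 2 = 2.
Assume g_m = 4^m − 2 for some m ≥ 1.
Then g_{m+1} = 4g_m + 6 = 4·(4^m − 2) + 6 = 4^{m+1} − 8 + 6 = 4^{m+1} − 2.
Hence g_k = 4^k − 2 for every k ≥ 1, by induction.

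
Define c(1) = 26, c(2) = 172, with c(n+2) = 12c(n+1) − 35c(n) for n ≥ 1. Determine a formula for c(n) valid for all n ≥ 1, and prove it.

Claim: c(n) = 3·7^n + 5^n.

Base cases: c(1) = 26 and 3·7^1 + 5^1 = 26; c(2) = 172 and 3·7^2 + 5^2 = 172.
Assume c(j) = 3·7^j + 5^j for all 1 ≤ j ≤ k, where k ≥ 2.
Then c(k+1) = 12c(k) − 35c(k−1) = 12·(3·7^k + 5^k) − 35·(3·7^{k−1} + 5^{k−1}) = 3·(12·7 − 35)7^{k−1} + (12·5 − 35)5^{k−1} = 147·7^{k−1} + 25·5^{k−1} = 3·7^{k+1} + 5^{k+1}.
So the formula holds for k+1, and by strong induction c(n) = 3·7^n + 5^n for all n ≥ 1.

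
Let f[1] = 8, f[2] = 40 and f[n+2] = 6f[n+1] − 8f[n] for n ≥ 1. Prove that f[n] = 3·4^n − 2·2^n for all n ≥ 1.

Base cases: f[1] = 8 and 3·4^1 − 2·2^1 = 8; f[2] = 40 and 3·4^2 − 2·2^2 = 40.
Assume f[i] = 3·4^i − 2·2^i for all 1 ≤ i ≤ j, where j ≥ 2.
Then f[j+1] = 6f[j] − 8f[j−1] = 6·(3·4^j − 2·2^j) − 8·(3·4^{j−1} − 2·2^{j−1}) = 3·(6·4 − 8)4^{j−1} − 2·(6·2 − 8)2^{j−1} = 48·4^{j−1} − 8·2^{j−1} = 3·4^{j+1} − 2·2^{j+1}.
So the formula holds for j+1, and by strong induction f[n] = 3·4^n − 2·2^n for all n ≥ 1.

f[n] = 3·4^n − 2·2^n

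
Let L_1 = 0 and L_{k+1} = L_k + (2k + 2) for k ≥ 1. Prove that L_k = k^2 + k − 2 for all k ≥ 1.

Base case: L_1 = 0, and 1^2 + 1 − 2 = 0.
Assume L_m = m^2 + m − 2.
Then L_{m+1} = L_m + (2m + 2) = (m^2 + m − 2) + (2m + 2) = m^2 + 3m,
and (m+1)^2 + (m+1) − 2 = m^2 + 3m.
This completes the inductive step, so L_k = k^2 + k − 2 for all k ≥ 1.

L_k = k^2 + k − 2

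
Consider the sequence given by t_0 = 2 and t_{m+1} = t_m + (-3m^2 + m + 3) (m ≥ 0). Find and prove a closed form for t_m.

Claim: t_m = -m^3 + 2m^2 + 2m + 2.

Base case: t_0 = 2, and -0^3 + 2·0^2 + 2·0 + 2 = 2.
Assume t_r = -r^3 + 2r^2 + 2r + 2.
Then t_{r+1} = t_r + (-3r^2 + r + 3) = (-r^3 + 2r^2 + 2r + 2) + (-3r^2 + r + 3) = -r^3 − r^2 + 3r + 5,
and -(r+1)^3 + 2·(r+1)^2 + 2·(r+1) + 2 = -r^3 − r^2 + 3r + 5.
Hence t_m = -m^3 + 2m^2 + 2m + 2 for every m ≥ 0, by induction.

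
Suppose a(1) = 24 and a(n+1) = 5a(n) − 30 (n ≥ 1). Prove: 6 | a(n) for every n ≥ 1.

Base case: a(1) = 24 = 6·4, so 6 | a(1).
Assume 6 | a(j), so a(j) = 6t for some integer t.
Then a(j+1) = 5a(j) − 30 = 5·(6t) − 30 = 6(5t − 5), so 6 | a(j+1).
Hence 6 | a(n) for every n ≥ 1, by induction.

6 | a(n)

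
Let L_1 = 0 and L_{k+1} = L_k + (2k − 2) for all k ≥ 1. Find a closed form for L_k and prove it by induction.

Claim: L_k = k^2 − 3k + 2.

Base case: L_1 = 0, and 1^2 − 3·1 + 2 = 0.
Assume L_r = r^2 − 3r + 2.
Then L_{r+1} = L_r + (2r − 2) = (r^2 − 3r + 2) + (2r − 2) = r^2 − r,
and (r+1)^2 − 3·(r+1) + 2 = r^2 − r.
By induction, L_k = k^2 − 3k + 2 for all k ≥ 1.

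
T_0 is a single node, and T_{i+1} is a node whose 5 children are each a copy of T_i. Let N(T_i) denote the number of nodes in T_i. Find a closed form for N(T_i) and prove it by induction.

Claim: N(T_i) = (5^{i+1} − 1)/4.

Base case: N(T_0) = 1, and (5^{0+1} − 1)/4 = 1.
Assume N(T_j) = (5^{j+1} − 1)/4.
Then N(T_{j+1}) = 1 + 5N(T_j) = 1 + 5·(5^{j+1} − 1)/4 = 1 + (5^{j+2} − 5)/4 = (4 + 5^{j+2} − 5)/4 = (5^{j+2} − 1)/4.
So the formula holds for j+1, and by induction N(T_i) = (5^{i+1} − 1)/4 for all i ≥ 0.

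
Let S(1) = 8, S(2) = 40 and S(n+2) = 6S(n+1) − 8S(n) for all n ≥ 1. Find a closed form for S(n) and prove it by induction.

Claim: S(n) = 3·4^n − 2·2^n.

Base cases: S(1) = 8 and 3·4^1 − 2·2^1 = 8; S(2) = 40 and 3·4^2 − 2·2^2 = 40.
Assume S(i) = 3·4^i − 2·2^i for all 1 ≤ i ≤ j, where j ≥ 2.
Then S(j+1) = 6S(j) − 8S(j−1) = 6·(3·4^j − 2·2^j) − 8·(3·4^{j−1} − 2·2^{j−1}) = 3·(6·4 − 8)4^{j−1} − 2·(6·2 − 8)2^{j−1} = 48·4^{j−1} − 8·2^{j−1} = 3·4^{j+1} − 2·2^{j+1}.
By strong induction, S(n) = 3·4^n − 2·2^n for all n ≥ 1.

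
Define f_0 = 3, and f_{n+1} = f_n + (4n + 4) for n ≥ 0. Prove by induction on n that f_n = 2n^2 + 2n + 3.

Base case: f_0 = 3, and 2·0^2 + 2·0 + 3 = 3.
Assume f_k = 2k^2 + 2k + 3.
Then f_{k+1} = f_k + (4k + 4) = (2k^2 + 2k + 3) + (4k + 4) = 2k^2 + 6k + 7,
and 2·(k+1)^2 + 2·(k+1) + 3 = 2k^2 + 6k + 7.
This completes the inductive step, so f_n = 2n^2 + 2n + 3 for all n ≥ 0.

f_n = 2n^2 + 2n + 3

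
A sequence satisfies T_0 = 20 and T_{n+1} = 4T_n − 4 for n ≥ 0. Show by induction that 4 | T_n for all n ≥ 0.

Base case: T_0 = 20 = 4·5, so 4 | T_0.
Assume 4 | T_j, so T_j = 4t for some integer t.
Then T_{j+1} = 4T_j − 4 = 4·(4t) − 4 = 4(4t − 1), so 4 | T_{j+1}.
Hence 4 | T_n for every n ≥ 0, by induction.

4 | T_n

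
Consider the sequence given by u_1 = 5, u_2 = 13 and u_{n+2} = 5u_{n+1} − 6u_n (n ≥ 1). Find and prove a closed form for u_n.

Claim: u_n = 3^n + 2^n.

Base cases: u_1 = 5 and 3^1 + 2^1 = 5; u_2 = 13 and 3^2 + 2^2 = 13.
Assume u_i = 3^i + 2^i for all 1 ≤ i ≤ j, where j ≥ 2.
Then u_{j+1} = 5u_j − 6u_{j−1} = 5·(3^j + 2^j) − 6·(3^{j−1} + 2^{j−1}) = (5·3 − 6)3^{j−1} + (5·2 − 6)2^{j−1} = 9·3^{j−1} + 4·2^{j−1} = 3^{j+1} + 2^{j+1}.
This completes the inductive step, so u_n = 3^n + 2^n for all n ≥ 1.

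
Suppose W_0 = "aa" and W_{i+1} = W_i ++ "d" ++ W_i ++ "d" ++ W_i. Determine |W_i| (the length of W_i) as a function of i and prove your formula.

Claim: |W_i| = 3^{i+1} − 1.

Base case: |W_0| = 2, and 3^{0+1} − 1 = 2.
Assume |W_m| = 3^{m+1} − 1.
Then |W_{m+1}| = 3|W_m| + 2 = 3(3^{m+1} − 1) + 2 = 3^{m+2} − 3 + 2 = 3^{m+2} − 1.
Hence |W_i| = 3^{i+1} − 1 for every i ≥ 0, by induction.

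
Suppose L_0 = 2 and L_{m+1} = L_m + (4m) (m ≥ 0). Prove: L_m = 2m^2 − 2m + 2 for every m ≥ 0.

Base case: L_0 = 2, and 2·0^2 − 2·0 + 2 = 2.
Assume L_k = 2k^2 − 2k + 2.
Then L_{k+1} = L_k + (4k) = (2k^2 − 2k + 2) + (4k) = 2k^2 + 2k + 2,
and 2·(k+1)^2 − 2·(k+1) + 2 = 2k^2 + 2k + 2.
By induction, L_m = 2m^2 − 2m + 2 for all m ≥ 0.

L_m = 2m^2 − 2m + 2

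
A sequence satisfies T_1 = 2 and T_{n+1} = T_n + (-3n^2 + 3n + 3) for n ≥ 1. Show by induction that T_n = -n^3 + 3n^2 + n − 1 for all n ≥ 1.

Base case: T_1 = 2, and -1^3 + 3·1^2 + 1 − 1 = 2.
Assume T_k = -k^3 + 3k^2 + k − 1.
Then T_{k+1} = T_k + (-3k^2 + 3k + 3) = (-k^3 + 3k^2 + k − 1) + (-3k^2 + 3k + 3) = -k^3 + 4k + 2,
and -(k+1)^3 + 3·(k+1)^2 + (k+1) − 1 = -k^3 + 4k + 2.
By induction, T_n = -n^3 + 3n^2 + n − 1 for all n ≥ 1.

T_n = -n^3 + 3n^2 + n − 1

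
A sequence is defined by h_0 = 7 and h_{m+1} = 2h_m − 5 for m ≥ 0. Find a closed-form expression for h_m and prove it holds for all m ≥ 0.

Claim: h_m = 2^{m+1} + 5.

Base case: h_0 = 7, and 2^{0+1} + 5 = 2 + 5 = 7.
Assume h_k = 2^{k+1} + 5 for some k ≥ 0.
Then h_{k+1} = 2h_k − 5 = 2·(2^{k+1} + 5) − 5 = 2^{k+2} + 10 − 5 = 2^{k+2} + 5.
By induction, h_m = 2^{m+1} + 5 for all m ≥ 0.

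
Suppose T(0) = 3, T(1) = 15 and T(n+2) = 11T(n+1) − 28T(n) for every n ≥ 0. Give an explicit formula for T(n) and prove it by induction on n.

Claim: T(n) = 7^n + 2·4^n.

Base cases: T(0) = 3 and 7^0 + 2·4^0 = 3; T(1) = 15 and 7^1 + 2·4^1 = 15.
Assume T(j) = 7^j + 2·4^j for all 0 ≤ j ≤ m, where m ≥ 1.
Then T(m+1) = 11T(m) − 28T(m−1) = 11·(7^m + 2·4^m) − 28·(7^{m−1} + 2·4^{m−1}) = (11·7 − 28)7^{m−1} + 2·(11·4 − 28)4^{m−1} = 49·7^{m−1} + 32·4^{m−1} = 7^{m+1} + 2·4^{m+1}.
So the formula holds for m+1, and by strong induction T(n) = 7^n + 2·4^n for all n ≥ 0.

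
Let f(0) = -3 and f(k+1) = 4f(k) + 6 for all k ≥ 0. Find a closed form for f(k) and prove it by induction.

Claim: f(k) = -4^k − 2.

Base case: f(0) = -3, and -4^0 − 2 = -1 − 2 = -3.
Assume f(m) = -4^m − 2 for some m ≥ 0.
Then f(m+1) = 4f(m) + 6 = 4·(-4^m − 2) + 6 = -4^{m+1} − 8 + 6 = -4^{m+1} − 2.
This completes the inductive step, so f(k) = -4^k − 2 for all k ≥ 0.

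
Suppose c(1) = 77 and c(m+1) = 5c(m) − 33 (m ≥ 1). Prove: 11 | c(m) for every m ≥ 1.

Base case: c(1) = 77 = 11·7, so 11 | c(1).
Assume 11 | c(r), so c(r) = 11t for some integer t.
Then c(r+1) = 5c(r) − 33 = 5·(11t) − 33 = 11(5t − 3), so 11 | c(r+1).
So the property holds for r+1, and by induction 11 | c(m) for all m ≥ 1.

11 | c(m)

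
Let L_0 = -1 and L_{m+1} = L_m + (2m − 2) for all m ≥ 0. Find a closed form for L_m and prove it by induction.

Claim: L_m = m^2 − 3m − 1.

Base case: L_0 = -1, and 0^2 − 3·0 − 1 = -1.
Assume L_r = r^2 − 3r − 1.
Then L_{r+1} = L_r + (2r − 2) = (r^2 − 3r − 1) + (2r − 2) = r^2 − r − 3,
and (r+1)^2 − 3·(r+1) − 1 = r^2 − r − 3.
This completes the inductive step, so L_m = m^2 − 3m − 1 for all m ≥ 0.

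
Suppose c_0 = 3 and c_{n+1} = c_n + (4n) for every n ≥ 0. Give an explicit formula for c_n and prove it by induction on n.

Claim: c_n = 2n^2 − 2n + 3.

Base case: c_0 = 3, and 2·0^2 − 2·0 + 3 = 3.
Assume c_j = 2j^2 − 2j + 3.
Then c_{j+1} = c_j + (4j) = (2j^2 − 2j + 3) + (4j) = 2j^2 + 2j + 3,
and 2·(j+1)^2 − 2·(j+1) + 3 = 2j^2 + 2j + 3.
Hence c_n = 2n^2 − 2n + 3 for every n ≥ 0, by induction.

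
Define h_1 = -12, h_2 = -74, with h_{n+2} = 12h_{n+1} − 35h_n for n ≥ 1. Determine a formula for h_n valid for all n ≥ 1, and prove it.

Claim: h_n = -7^n − 5^n.

Base cases: h_1 = -12 and -7^1 − 5^1 = -12; h_2 = -74 and -7^2 − 5^2 = -74.
Assume h_j = -7^j − 5^j for all 1 ≤ j ≤ r, where r ≥ 2.
Then h_{r+1} = 12h_r − 35h_{r−1} = 12·(-7^r − 5^r) − 35·(-7^{r−1} − 5^{r−1}) = -(12·7 − 35)7^{r−1} − (12·5 − 35)5^{r−1} = -49·7^{r−1} − 25·5^{r−1} = -7^{r+1} − 5^{r+1}.
So the formula holds for r+1, and by strong induction h_n = -7^n − 5^n for all n ≥ 1.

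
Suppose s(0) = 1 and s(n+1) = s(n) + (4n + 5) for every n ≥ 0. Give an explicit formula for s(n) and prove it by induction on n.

Claim: s(n) = 2n^2 + 3n + 1.

Base case: s(0) = 1, and 2·0^2 + 3·0 + 1 = 1.
Assume s(k) = 2k^2 + 3k + 1.
Then s(k+1) = s(k) + (4k + 5) = (2k^2 + 3k + 1) + (4k + 5) = 2k^2 + 7k + 6,
and 2·(k+1)^2 + 3·(k+1) + 1 = 2k^2 + 7k + 6.
Hence s(n) = 2n^2 + 3n + 1 for every n ≥ 0, by induction.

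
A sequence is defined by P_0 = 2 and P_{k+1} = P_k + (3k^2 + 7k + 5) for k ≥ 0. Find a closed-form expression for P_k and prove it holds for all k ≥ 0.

Claim: P_k = k^3 + 2k^2 + 2k + 2.

Base case: P_0 = 2, and 0^3 + 2·0^2 + 2·0 + 2 = 2.
Assume P_m = m^3 + 2m^2 + 2m + 2.
Then P_{m+1} = P_m + (3m^2 + 7m + 5) = (m^3 + 2m^2 + 2m + 2) + (3m^2 + 7m + 5) = m^3 + 5m^2 + 9m + 7,
and (m+1)^3 + 2·(m+1)^2 + 2·(m+1) + 2 = m^3 + 5m^2 + 9m + 7.
By induction, P_k = k^3 + 2k^2 + 2k + 2 for all k ≥ 0.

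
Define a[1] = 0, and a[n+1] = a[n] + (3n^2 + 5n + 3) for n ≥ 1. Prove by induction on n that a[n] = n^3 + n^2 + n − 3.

Base case: a[1] = 0, and 1^3 + 1^2 + 1 − 3 = 0.
Assume a[m] = m^3 + m^2 + m − 3.
Then a[m+1] = a[m] + (3m^2 + 5m + 3) = (m^3 + m^2 + m − 3) + (3m^2 + 5m + 3) = m^3 + 4m^2 + 6m,
and (m+1)^3 + (m+1)^2 + (m+1) − 3 = m^3 + 4m^2 + 6m.
Hence a[n] = n^3 + n^2 + n − 3 for every n ≥ 1, by induction.

a[n] = n^3 + n^2 + n − 3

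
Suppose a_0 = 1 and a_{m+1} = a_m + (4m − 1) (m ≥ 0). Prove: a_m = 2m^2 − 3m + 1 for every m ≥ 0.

Base case: a_0 = 1, and 2·0^2 − 3·0 + 1 = 1.
Assume a_j = 2j^2 − 3j + 1.
Then a_{j+1} = a_j + (4j − 1) = (2j^2 − 3j + 1) + (4j − 1) = 2j^2 + j,
and 2·(j+1)^2 − 3·(j+1) + 1 = 2j^2 + j.
By induction, a_m = 2m^2 − 3m + 1 for all m ≥ 0.

a_m = 2m^2 − 3m + 1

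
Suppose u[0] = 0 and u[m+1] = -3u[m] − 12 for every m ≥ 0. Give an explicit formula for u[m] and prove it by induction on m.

Claim: u[m] = 3·(-3)^m − 3.

Base case: u[0] = 0, and 3·(-3)^0 − 3 = 3 − 3 = 0.
Assume u[k] = 3·(-3)^k − 3 for some k ≥ 0.
Then u[k+1] = -3u[k] − 12 = -3·(3·(-3)^k − 3) − 12 = -9·(-3)^k + 9 − 12 = 3·(-3)^{k+1} − 3.
This completes the inductive step, so u[m] = 3·(-3)^m − 3 for all m ≥ 0.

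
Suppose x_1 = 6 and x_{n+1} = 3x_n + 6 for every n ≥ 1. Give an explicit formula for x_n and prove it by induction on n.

Claim: x_n = 3^{n+1} − 3.

Base case: x_1 = 6, and 3^{1+1} − 3 = 9 − 3 = 6.
Assume x_k = 3^{k+1} − 3 for some k ≥ 1.
Then x_{k+1} = 3x_k + 6 = 3·(3^{k+1} − 3) + 6 = 3^{k+2} − 9 + 6 = 3^{k+2} − 3.
This completes the inductive step, so x_n = 3^{n+1} − 3 for all n ≥ 1.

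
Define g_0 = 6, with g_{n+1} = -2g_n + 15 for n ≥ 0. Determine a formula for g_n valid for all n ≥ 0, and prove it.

Claim: g_n = (-2)^n + 5.

Base case: g_0 = 6, and (-2)^0 + 5 = 1 + 5 = 6.
Assume g_m = (-2)^m + 5 for some m ≥ 0.
Then g_{m+1} = -2g_m + 15 = -2·((-2)^m + 5) + 15 = -2·(-2)^m − 10 + 15 = (-2)^{m+1} + 5.
Hence g_n = (-2)^n + 5 for every n ≥ 0, by induction.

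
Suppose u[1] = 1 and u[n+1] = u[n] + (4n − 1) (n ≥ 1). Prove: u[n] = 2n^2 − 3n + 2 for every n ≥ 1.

Base case: u[1] = 1, and 2·1^2 − 3·1 + 2 = 1.
Assume u[m] = 2m^2 − 3m + 2.
Then u[m+1] = u[m] + (4m − 1) = (2m^2 − 3m + 2) + (4m − 1) = 2m^2 + m + 1,
and 2·(m+1)^2 − 3·(m+1) + 2 = 2m^2 + m + 1.
This completes the inductive step, so u[n] = 2n^2 − 3n + 2 for all n ≥ 1.

u[n] = 2n^2 − 3n + 2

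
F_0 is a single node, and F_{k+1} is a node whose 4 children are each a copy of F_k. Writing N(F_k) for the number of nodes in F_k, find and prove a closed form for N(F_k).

Claim: N(F_k) = (4^{k+1} − 1)/3.

Base case: N(F_0) = 1, and (4^{0+1} − 1)/3 = 1.
Assume N(F_m) = (4^{m+1} − 1)/3.
Then N(F_{m+1}) = 1 + 4N(F_m) = 1 + 4·(4^{m+1} − 1)/3 = 1 + (4^{m+2} − 4)/3 = (3 + 4^{m+2} − 4)/3 = (4^{m+2} − 1)/3.
Hence N(F_k) = (4^{k+1} − 1)/3 for every k ≥ 0, by induction.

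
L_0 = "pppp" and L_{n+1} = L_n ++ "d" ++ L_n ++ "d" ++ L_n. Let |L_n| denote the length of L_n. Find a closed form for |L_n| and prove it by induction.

Claim: |L_n| = 5·3^n − 1.

Base case: |L_0| = 4, and 5·3^0 − 1 = 4.
Assume |L_r| = 5·3^r − 1.
Then |L_{r+1}| = 3|L_r| + 2 = 3(5·3^r − 1) + 2 = 5·3^{r+1} − 3 + 2 = 5·3^{r+1} − 1.
By induction, |L_n| = 5·3^n − 1 for all n ≥ 0.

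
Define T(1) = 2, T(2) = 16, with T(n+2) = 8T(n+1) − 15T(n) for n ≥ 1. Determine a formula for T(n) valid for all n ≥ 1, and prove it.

Claim: T(n) = -3^n + 5^n.

Base cases: T(1) = 2 and -3^1 + 5^1 = 2; T(2) = 16 and -3^2 + 5^2 = 16.
Assume T(i) = -3^i + 5^i for all 1 ≤ i ≤ j, where j ≥ 2.
Then T(j+1) = 8T(j) − 15T(j−1) = 8·(-3^j + 5^j) − 15·(-3^{j−1} + 5^{j−1}) = -(8·3 − 15)3^{j−1} + (8·5 − 15)5^{j−1} = -9·3^{j−1} + 25·5^{j−1} = -3^{j+1} + 5^{j+1}.
So the formula holds for j+1, and by strong induction T(n) = -3^n + 5^n for all n ≥ 1.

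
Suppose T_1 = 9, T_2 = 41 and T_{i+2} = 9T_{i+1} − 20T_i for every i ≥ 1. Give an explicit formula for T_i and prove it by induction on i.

Claim: T_i = 4^i + 5^i.

Base cases: T_1 = 9 and 4^1 + 5^1 = 9; T_2 = 41 and 4^2 + 5^2 = 41.
Assume T_j = 4^j + 5^j for all 1 ≤ j ≤ r, where r ≥ 2.
Then T_{r+1} = 9T_r − 20T_{r−1} = 9·(4^r + 5^r) − 20·(4^{r−1} + 5^{r−1}) = (9·4 − 20)4^{r−1} + (9·5 − 20)5^{r−1} = 16·4^{r−1} + 25·5^{r−1} = 4^{r+1} + 5^{r+1}.
So the formula holds for r+1, and by strong induction T_i = 4^i + 5^i for all i ≥ 1.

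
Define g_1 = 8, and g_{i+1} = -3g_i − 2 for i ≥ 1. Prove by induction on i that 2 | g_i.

Base case: g_1 = 8 = 2·4, so 2 | g_1.
Assume 2 | g_j, so g_j = 2t for some integer t.
Then g_{j+1} = -3g_j − 2 = -3·(2t) − 2 = 2(-3t − 1), so 2 | g_{j+1}.
Hence 2 | g_i for every i ≥ 1, by induction.

2 | g_i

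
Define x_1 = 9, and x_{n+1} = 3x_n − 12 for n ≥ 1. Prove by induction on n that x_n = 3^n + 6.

Base case: x_1 = 9, and 3^1 + 6 = 3 + 6 = 9.
Assume x_k = 3^k + 6 for some k ≥ 1.
Then x_{k+1} = 3x_k − 12 = 3·(3^k + 6) − 12 = 3^{k+1} + 18 − 12 = 3^{k+1} + 6.
This completes the inductive step, so x_n = 3^n + 6 for all n ≥ 1.

x_n = 3^n + 6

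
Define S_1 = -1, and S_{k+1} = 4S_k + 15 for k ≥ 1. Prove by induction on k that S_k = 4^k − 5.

Base case: S_1 = -1, and 4^1 − 5 = 4 − 5 = -1.
Assume S_j = 4^j − 5 for some j ≥ 1.
Then S_{j+1} = 4S_j + 15 = 4·(4^j − 5) + 15 = 4^{j+1} − 20 + 15 = 4^{j+1} − 5.
This completes the inductive step, so S_k = 4^k − 5 for all k ≥ 1.

S_k = 4^k − 5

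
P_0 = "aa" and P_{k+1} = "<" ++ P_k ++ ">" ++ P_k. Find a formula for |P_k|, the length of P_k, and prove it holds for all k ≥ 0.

Claim: |P_k| = 2^{k+2} − 2.

Base case: |P_0| = 2, and 2^{0+2} − 2 = 2.
Assume |P_r| = 2^{r+2} − 2.
Then |P_{r+1}| = 1 + |P_r| + 1 + |P_r| = 2|P_r| + 2 = 2(2^{r+2} − 2) + 2 = 2^{r+3} − 4 + 2 = 2^{r+3} − 2.
This completes the inductive step, so |P_k| = 2^{k+2} − 2 for all k ≥ 0.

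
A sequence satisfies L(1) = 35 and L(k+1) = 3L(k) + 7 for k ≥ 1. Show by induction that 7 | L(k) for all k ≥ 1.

Base case: L(1) = 35 = 7·5, so 7 | L(1).
Assume 7 | L(m), so L(m) = 7t for some integer t.
Then L(m+1) = 3L(m) + 7 = 3·(7t) + 7 = 7(3t + 1), so 7 | L(m+1).
By induction, 7 | L(k) for all k ≥ 1.

7 | L(k)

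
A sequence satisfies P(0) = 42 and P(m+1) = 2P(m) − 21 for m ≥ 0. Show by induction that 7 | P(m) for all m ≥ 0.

Base case: P(0) = 42 = 7·6, so 7 | P(0).
Assume 7 | P(j), so P(j) = 7t for some integer t.
Then P(j+1) = 2P(j) − 21 = 2·(7t) − 21 = 7(2t − 3), so 7 | P(j+1).
Hence 7 | P(m) for every m ≥ 0, by induction.

7 | P(m)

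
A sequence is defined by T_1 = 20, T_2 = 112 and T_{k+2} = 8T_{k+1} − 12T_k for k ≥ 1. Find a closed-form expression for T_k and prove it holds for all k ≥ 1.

Claim: T_k = 3·6^k + 2^k.

Base cases: T_1 = 20 and 3·6^1 + 2^1 = 20; T_2 = 112 and 3·6^2 + 2^2 = 112.
Assume T_j = 3·6^j + 2^j for all 1 ≤ j ≤ r, where r ≥ 2.
Then T_{r+1} = 8T_r − 12T_{r−1} = 8·(3·6^r + 2^r) − 12·(3·6^{r−1} + 2^{r−1}) = 3·(8·6 − 12)6^{r−1} + (8·2 − 12)2^{r−1} = 108·6^{r−1} + 4·2^{r−1} = 3·6^{r+1} + 2^{r+1}.
This completes the inductive step, so T_k = 3·6^k + 2^k for all k ≥ 1.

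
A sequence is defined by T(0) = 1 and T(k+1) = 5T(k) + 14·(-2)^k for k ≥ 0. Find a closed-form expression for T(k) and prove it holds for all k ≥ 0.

Claim: T(k) = 3·5^k − 2·(-2)^k.

Base case: T(0) = 1, and 3·5^0 − 2·(-2)^0 = 3 − 2 = 1.
Assume T(r) = 3·5^r − 2·(-2)^r for some r ≥ 0.
Then T(r+1) = 5T(r) + 14·(-2)^r = 5·(3·5^r − 2·(-2)^r) + 14·(-2)^r = 3·5^{r+1} − 10·(-2)^r + 14·(-2)^r = 3·5^{r+1} + 4·(-2)^r = 3·5^{r+1} − 2·(-2)^{r+1}.
So the formula holds for r+1, and by induction T(k) = 3·5^k − 2·(-2)^k for all k ≥ 0.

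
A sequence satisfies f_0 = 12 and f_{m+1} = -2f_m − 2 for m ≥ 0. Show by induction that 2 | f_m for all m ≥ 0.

Base case: f_0 = 12 = 2·6, so 2 | f_0.
Assume 2 | f_r, so f_r = 2t for some integer t.
Then f_{r+1} = -2f_r − 2 = -2·(2t) − 2 = 2(-2t − 1), so 2 | f_{r+1}.
Hence 2 | f_m for every m ≥ 0, by induction.

2 | f_m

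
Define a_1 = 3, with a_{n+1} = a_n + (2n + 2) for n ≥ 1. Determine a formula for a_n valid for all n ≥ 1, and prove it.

Claim: a_n = n^2 + n + 1.

Base case: a_1 = 3, and 1^2 + 1 + 1 = 3.
Assume a_k = k^2 + k + 1.
Then a_{k+1} = a_k + (2k + 2) = (k^2 + k + 1) + (2k + 2) = k^2 + 3k + 3,
and (k+1)^2 + (k+1) + 1 = k^2 + 3k + 3.
This completes the inductive step, so a_n = n^2 + n + 1 for all n ≥ 1.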